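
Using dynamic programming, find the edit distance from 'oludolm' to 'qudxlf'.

Let D[i][j] be the edit distance between the first i characters of 'oludolm' and the first j characters of 'qudxlf', with D[i][0] = i, D[0][j] = j, and D[i][j] = D[i-1][j-1] if the characters match, else 1 + min(D[i-1][j], D[i][j-1], D[i-1][j-1]). Filling the table (rows: prefixes of 'oludolm', columns: prefixes of 'qudxlf'):
     ε  q  u  d  x  l  f
  ε  0  1  2  3  4  5  6
  o  1  1  2  3  4  5  6
  l  2  2  2  3  4  4  5
  u  3  3  2  3  4  5  5
  d  4  4  3  2  3  4  5
  o  5  5  4  3  3  4  5
  l  6  6  5  4  4  3  4
  m  7  7  6  5  5  4  4
The bottom-right entry gives D[7][6] = 4, so no sequence of fewer than 4 edits works. Backtracking through the table gives one optimal edit sequence (4 edits):
  oludolm → ludolm (del o @1)
  ludolm → qudolm (sub l→q @1)
  qudolm → qudxlm (sub o→x @4)
  qudxlm → qudxlf (sub m→f @6)
Edit distance = 4.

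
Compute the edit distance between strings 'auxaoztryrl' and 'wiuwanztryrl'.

Let D[i][j] be the edit distance between the first i characters of 'auxaoztryrl' and the first j characters of 'wiuwanztryrl', with D[i][0] = i, D[0][j] = j, and D[i][j] = D[i-1][j-1] if the characters match, else 1 + min(D[i-1][j], D[i][j-1], D[i-1][j-1]). Filling the table (rows: prefixes of 'auxaoztryrl', columns: prefixes of 'wiuwanztryrl'):
     ε  w  i  u  w  a  n  z  t  r  y  r  l
  ε  0  1  2  3  4  5  6  7  8  9 10 11 12
  a  1  1  2  3  4  4  5  6  7  8  9 10 11
  u  2  2  2  2  3  4  5  6  7  8  9 10 11
  x  3  3  3  3  3  4  5  6  7  8  9 10 11
  a  4  4  4  4  4  3  4  5  6  7  8  9 10
  o  5  5  5  5  5  4  4  5  6  7  8  9 10
  z  6  6  6  6  6  5  5  4  5  6  7  8  9
  t  7  7  7  7  7  6  6  5  4  5  6  7  8
  r  8  8  8  8  8  7  7  6  5  4  5  6  7
  y  9  9  9  9  9  8  8  7  6  5  4  5  6
  r 10 10 10 10 10  9  9  8  7  6  5  4  5
  l 11 11 11 11 11 10 10  9  8  7  6  5  4
The bottom-right entry gives D[11][12] = 4, so no sequence of fewer than 4 edits works. Backtracking through the table gives one optimal edit sequence (4 edits):
  auxaoztryrl → wauxaoztryrl (ins w @1)
  wauxaoztryrl → wiuxaoztryrl (sub a→i @2)
  wiuxaoztryrl → wiuwaoztryrl (sub x→w @4)
  wiuwaoztryrl → wiuwanztryrl (sub o→n @6)
Edit distance = 4.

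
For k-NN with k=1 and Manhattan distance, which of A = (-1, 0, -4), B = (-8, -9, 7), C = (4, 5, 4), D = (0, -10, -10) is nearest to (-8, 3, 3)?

Distances: d(A) = 17, d(B) = 16, d(C) = 15, d(D) = 34. Nearest: C = (4, 5, 4) with distance 15.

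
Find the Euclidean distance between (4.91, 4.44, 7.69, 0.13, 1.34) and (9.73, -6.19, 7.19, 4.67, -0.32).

√(Σ(x_i - y_i)²) = √((4.91 - 9.73)² + (4.44 - (-6.19))² + (7.69 - 7.19)² + (0.13 - 4.67)² + (1.34 - (-0.32))²)
= √((-4.82)² + 10.63² + 0.5² + (-4.54)² + 1.66²) = √(23.2324 + 112.9969 + 0.25 + 20.6116 + 2.7556) = √159.8465 ≈ 12.643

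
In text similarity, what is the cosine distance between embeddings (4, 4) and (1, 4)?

With u = (4, 4), v = (1, 4):
u·v = 4·1 + 4·4 = 4 + 16 = 20.
|u| = √(4² + 4²) = √32, |v| = √(1² + 4²) = √17, so |u||v| = √(32·17) = √544.
cos θ = (u·v)/(|u||v|) = 20/√544 ≈ 0.8575
Cosine distance = 1 - cos θ ≈ 1 - 0.8575 = 0.1425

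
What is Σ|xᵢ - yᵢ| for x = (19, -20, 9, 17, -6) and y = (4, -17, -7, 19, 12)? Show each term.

Σ|x_i - y_i| = |19 - 4| + |-20 - (-17)| + |9 - (-7)| + |17 - 19| + |-6 - 12| = 15 + 3 + 16 + 2 + 18 = 54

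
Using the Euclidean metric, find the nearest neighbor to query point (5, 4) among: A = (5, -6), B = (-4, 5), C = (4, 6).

Distances: d(A) = 10, d(B) ≈ 9.0554, d(C) ≈ 2.2361. Nearest: C = (4, 6) with distance 2.2361.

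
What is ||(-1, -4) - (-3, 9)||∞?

max(|x_i - y_i|) = max(|-1 - (-3)|, |-4 - 9|) = max(2, 13) = 13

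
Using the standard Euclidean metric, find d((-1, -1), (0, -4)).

√(Σ(x_i - y_i)²) = √((-1 - 0)² + (-1 - (-4))²)
= √((-1)² + 3²) = √(1 + 9) = √10 ≈ 3.1623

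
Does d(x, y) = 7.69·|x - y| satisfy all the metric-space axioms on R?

Yes. Since |x - y| is a metric on R and 7.69 > 0, the positive scalar multiple 7.69·|x - y| is also a metric: scaling by a positive constant preserves non-negativity, identity (d=0 ⟺ |x-y|=0 ⟺ x=y), symmetry, and the triangle inequality.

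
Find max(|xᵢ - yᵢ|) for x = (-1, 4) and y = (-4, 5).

max(|x_i - y_i|) = max(|-1 - (-4)|, |4 - 5|) = max(3, 1) = 3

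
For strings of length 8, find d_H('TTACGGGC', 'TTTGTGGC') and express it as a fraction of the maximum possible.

Differing positions: 3, 4, 5. Hamming distance = 3. The maximum possible Hamming distance for length-8 strings is 8, so d_H/8 = 3/8 = 0.375.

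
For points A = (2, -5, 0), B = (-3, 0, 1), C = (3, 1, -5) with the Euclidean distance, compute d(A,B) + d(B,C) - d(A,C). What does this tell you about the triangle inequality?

d(A,B) = √(5² + 5² + 1²) = √51 ≈ 7.1414, d(B,C) = √(6² + 1² + 6²) = √73 ≈ 8.544, d(A,C) = √(1² + 6² + 5²) = √62 ≈ 7.874.
d(A,B) + d(B,C) - d(A,C) = 7.1414 + 8.544 - 7.874 = 15.6854 - 7.874 = 7.8114 (to 4 decimal places). This is ≥ 0, so the triangle inequality holds for these points.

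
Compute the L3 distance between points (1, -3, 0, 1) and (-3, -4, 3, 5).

(Σ|x_i - y_i|^3)^(1/3) = (|1 - (-3)|^3 + |-3 - (-4)|^3 + |0 - 3|^3 + |1 - 5|^3)^(1/3)
= (4^3 + 1^3 + 3^3 + 4^3)^(1/3) = (64 + 1 + 27 + 64)^(1/3) = (156)^(1/3) ≈ 5.3832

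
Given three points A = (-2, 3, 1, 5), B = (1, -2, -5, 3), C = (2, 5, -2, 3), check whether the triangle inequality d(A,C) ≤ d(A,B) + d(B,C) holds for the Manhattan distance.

d(A,B) = 3 + 5 + 6 + 2 = 16, d(B,C) = 1 + 7 + 3 + 0 = 11, d(A,C) = 4 + 2 + 3 + 2 = 11.
d(A,C) = 11 ≤ 16 + 11 = 27. Triangle inequality is satisfied.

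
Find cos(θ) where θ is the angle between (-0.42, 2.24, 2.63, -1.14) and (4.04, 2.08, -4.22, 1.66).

With u = (-0.42, 2.24, 2.63, -1.14), v = (4.04, 2.08, -4.22, 1.66):
u·v = (-0.42)·4.04 + 2.24·2.08 + 2.63·(-4.22) + (-1.14)·1.66 = (-1.6968) + 4.6592 + (-11.0986) + (-1.8924) = -10.0286.
|u| = √((-0.42)² + 2.24² + 2.63² + (-1.14)²) = √(0.1764 + 5.0176 + 6.9169 + 1.2996) = √13.4105, |v| = √(4.04² + 2.08² + (-4.22)² + 1.66²) = √(16.3216 + 4.3264 + 17.8084 + 2.7556) = √41.212.
cos θ = (u·v)/(|u||v|) = -10.0286/(√13.4105·√41.212) ≈ -0.4266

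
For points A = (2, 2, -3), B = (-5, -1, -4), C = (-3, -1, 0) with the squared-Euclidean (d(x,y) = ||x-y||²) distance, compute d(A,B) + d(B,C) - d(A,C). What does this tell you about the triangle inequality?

d(A,B) = 7² + 3² + 1² = 59, d(B,C) = 2² + 0² + 4² = 20, d(A,C) = 5² + 3² + 3² = 43.
d(A,B) + d(B,C) - d(A,C) = 59 + 20 - 43 = 79 - 43 = 36. This is ≥ 0, so the triangle inequality holds for these points.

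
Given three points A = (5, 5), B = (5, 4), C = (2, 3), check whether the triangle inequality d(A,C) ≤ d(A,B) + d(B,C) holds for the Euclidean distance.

d(A,B) = √(0² + 1²) = √1 = 1, d(B,C) = √(3² + 1²) = √10 ≈ 3.1623, d(A,C) = √(3² + 2²) = √13 ≈ 3.6056.
d(A,C) ≈ 3.6056 ≤ 1 + 3.1623 = 4.1623. Triangle inequality is satisfied.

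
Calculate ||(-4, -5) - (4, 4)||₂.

√(Σ(x_i - y_i)²) = √((-4 - 4)² + (-5 - 4)²)
= √((-8)² + (-9)²) = √(64 + 81) = √145 ≈ 12.0416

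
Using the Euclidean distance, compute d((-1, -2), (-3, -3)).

(Σ|x_i - y_i|^2)^(1/2) = (|-1 - (-3)|^2 + |-2 - (-3)|^2)^(1/2)
= (2^2 + 1^2)^(1/2) = (4 + 1)^(1/2) = (5)^(1/2) ≈ 2.2361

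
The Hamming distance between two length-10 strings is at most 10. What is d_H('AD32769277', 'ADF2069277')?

Differing positions: 3, 5. Hamming distance = 2. The maximum possible Hamming distance for length-10 strings is 10, so d_H/10 = 2/10 = 0.2.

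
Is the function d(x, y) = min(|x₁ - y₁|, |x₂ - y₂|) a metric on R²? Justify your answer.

No. d fails identity of indiscernibles: take x = (5, 0) and y = (5, 6). Then d(x,y) = min(|5 - 5|, |0 - 6|) = min(0, 6) = 0, yet x ≠ y.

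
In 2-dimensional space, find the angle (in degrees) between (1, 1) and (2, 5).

With u = (1, 1), v = (2, 5):
u·v = 1·2 + 1·5 = 2 + 5 = 7.
|u| = √(1² + 1²) = √2, |v| = √(2² + 5²) = √29, so |u||v| = √(2·29) = √58.
cos θ = (u·v)/(|u||v|) = 7/√58 ≈ 0.919145
θ = arccos(0.919145) ≈ 23.2°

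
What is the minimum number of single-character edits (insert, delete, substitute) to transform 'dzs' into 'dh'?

Let D[i][j] be the edit distance between the first i characters of 'dzs' and the first j characters of 'dh', with D[i][0] = i, D[0][j] = j, and D[i][j] = D[i-1][j-1] if the characters match, else 1 + min(D[i-1][j], D[i][j-1], D[i-1][j-1]). Filling the table (rows: prefixes of 'dzs', columns: prefixes of 'dh'):
     ε  d  h
  ε  0  1  2
  d  1  0  1
  z  2  1  1
  s  3  2  2
The bottom-right entry gives D[3][2] = 2, so no sequence of fewer than 2 edits works. Backtracking through the table gives one optimal edit sequence (2 edits):
  dzs → ds (del z @2)
  ds → dh (sub s→h @2)
Edit distance = 2.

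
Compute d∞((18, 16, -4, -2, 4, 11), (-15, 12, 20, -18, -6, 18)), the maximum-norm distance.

max(|x_i - y_i|) = max(|18 - (-15)|, |16 - 12|, |-4 - 20|, |-2 - (-18)|, |4 - (-6)|, |11 - 18|) = max(33, 4, 24, 16, 10, 7) = 33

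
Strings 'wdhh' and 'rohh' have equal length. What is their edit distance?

Let D[i][j] be the edit distance between the first i characters of 'wdhh' and the first j characters of 'rohh', with D[i][0] = i, D[0][j] = j, and D[i][j] = D[i-1][j-1] if the characters match, else 1 + min(D[i-1][j], D[i][j-1], D[i-1][j-1]). Filling the table (rows: prefixes of 'wdhh', columns: prefixes of 'rohh'):
     ε  r  o  h  h
  ε  0  1  2  3  4
  w  1  1  2  3  4
  d  2  2  2  3  4
  h  3  3  3  2  3
  h  4  4  4  3  2
The bottom-right entry gives D[4][4] = 2, so no sequence of fewer than 2 edits works. Backtracking through the table gives one optimal edit sequence (2 edits):
  wdhh → rdhh (sub w→r @1)
  rdhh → rohh (sub d→o @2)
Edit distance = 2.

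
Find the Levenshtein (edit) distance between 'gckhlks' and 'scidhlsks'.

Let D[i][j] be the edit distance between the first i characters of 'gckhlks' and the first j characters of 'scidhlsks', with D[i][0] = i, D[0][j] = j, and D[i][j] = D[i-1][j-1] if the characters match, else 1 + min(D[i-1][j], D[i][j-1], D[i-1][j-1]). Filling the table (rows: prefixes of 'gckhlks', columns: prefixes of 'scidhlsks'):
     ε  s  c  i  d  h  l  s  k  s
  ε  0  1  2  3  4  5  6  7  8  9
  g  1  1  2  3  4  5  6  7  8  9
  c  2  2  1  2  3  4  5  6  7  8
  k  3  3  2  2  3  4  5  6  6  7
  h  4  4  3  3  3  3  4  5  6  7
  l  5  5  4  4  4  4  3  4  5  6
  k  6  6  5  5  5  5  4  4  4  5
  s  7  6  6  6  6  6  5  4  5  4
The bottom-right entry gives D[7][9] = 4, so no sequence of fewer than 4 edits works. Backtracking through the table gives one optimal edit sequence (4 edits):
  gckhlks → sckhlks (sub g→s @1)
  sckhlks → scikhlks (ins i @3)
  scikhlks → scidhlks (sub k→d @4)
  scidhlks → scidhlsks (ins s @7)
Edit distance = 4.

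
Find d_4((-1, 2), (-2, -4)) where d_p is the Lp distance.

(Σ|x_i - y_i|^4)^(1/4) = (|-1 - (-2)|^4 + |2 - (-4)|^4)^(1/4)
= (1^4 + 6^4)^(1/4) = (1 + 1296)^(1/4) = (1297)^(1/4) ≈ 6.0012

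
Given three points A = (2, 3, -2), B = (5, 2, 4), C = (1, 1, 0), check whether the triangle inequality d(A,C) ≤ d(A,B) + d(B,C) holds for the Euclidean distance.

d(A,B) = √(3² + 1² + 6²) = √46 ≈ 6.7823, d(B,C) = √(4² + 1² + 4²) = √33 ≈ 5.7446, d(A,C) = √(1² + 2² + 2²) = √9 = 3.
d(A,C) = 3 ≤ 6.7823 + 5.7446 = 12.5269. Triangle inequality is satisfied.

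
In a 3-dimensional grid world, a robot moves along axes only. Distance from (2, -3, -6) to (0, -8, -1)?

Σ|x_i - y_i| = |2 - 0| + |-3 - (-8)| + |-6 - (-1)| = 2 + 5 + 5 = 12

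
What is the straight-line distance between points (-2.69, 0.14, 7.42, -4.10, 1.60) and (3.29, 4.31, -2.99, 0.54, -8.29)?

√(Σ(x_i - y_i)²) = √((-2.69 - 3.29)² + (0.14 - 4.31)² + (7.42 - (-2.99))² + (-4.1 - 0.54)² + (1.6 - (-8.29))²)
= √((-5.98)² + (-4.17)² + 10.41² + (-4.64)² + 9.89²) = √(35.7604 + 17.3889 + 108.3681 + 21.5296 + 97.8121) = √280.8591 ≈ 16.7589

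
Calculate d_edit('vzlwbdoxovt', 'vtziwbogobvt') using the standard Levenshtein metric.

Let D[i][j] be the edit distance between the first i characters of 'vzlwbdoxovt' and the first j characters of 'vtziwbogobvt', with D[i][0] = i, D[0][j] = j, and D[i][j] = D[i-1][j-1] if the characters match, else 1 + min(D[i-1][j], D[i][j-1], D[i-1][j-1]). Filling the table (rows: prefixes of 'vzlwbdoxovt', columns: prefixes of 'vtziwbogobvt'):
     ε  v  t  z  i  w  b  o  g  o  b  v  t
  ε  0  1  2  3  4  5  6  7  8  9 10 11 12
  v  1  0  1  2  3  4  5  6  7  8  9 10 11
  z  2  1  1  1  2  3  4  5  6  7  8  9 10
  l  3  2  2  2  2  3  4  5  6  7  8  9 10
  w  4  3  3  3  3  2  3  4  5  6  7  8  9
  b  5  4  4  4  4  3  2  3  4  5  6  7  8
  d  6  5  5  5  5  4  3  3  4  5  6  7  8
  o  7  6  6  6  6  5  4  3  4  4  5  6  7
  x  8  7  7  7  7  6  5  4  4  5  5  6  7
  o  9  8  8  8  8  7  6  5  5  4  5  6  7
  v 10  9  9  9  9  8  7  6  6  5  5  5  6
  t 11 10  9 10 10  9  8  7  7  6  6  6  5
The bottom-right entry gives D[11][12] = 5, so no sequence of fewer than 5 edits works. Backtracking through the table gives one optimal edit sequence (5 edits):
  vzlwbdoxovt → vtzlwbdoxovt (ins t @2)
  vtzlwbdoxovt → vtziwbdoxovt (sub l→i @4)
  vtziwbdoxovt → vtziwboxovt (del d @7)
  vtziwboxovt → vtziwbogovt (sub x→g @8)
  vtziwbogovt → vtziwbogobvt (ins b @10)
Edit distance = 5.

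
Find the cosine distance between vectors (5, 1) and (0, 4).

With u = (5, 1), v = (0, 4):
u·v = 5·0 + 1·4 = 0 + 4 = 4.
|u| = √(5² + 1²) = √26, |v| = √(0² + 4²) = √16, so |u||v| = √(26·16) = √416.
cos θ = (u·v)/(|u||v|) = 4/√416 ≈ 0.1961
Cosine distance = 1 - cos θ ≈ 1 - 0.1961 = 0.8039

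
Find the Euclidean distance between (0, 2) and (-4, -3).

√(Σ(x_i - y_i)²) = √((0 - (-4))² + (2 - (-3))²)
= √(4² + 5²) = √(16 + 25) = √41 ≈ 6.4031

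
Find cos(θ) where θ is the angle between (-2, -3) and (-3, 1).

With u = (-2, -3), v = (-3, 1):
u·v = (-2)·(-3) + (-3)·1 = 6 + (-3) = 3.
|u| = √((-2)² + (-3)²) = √13, |v| = √((-3)² + 1²) = √10, so |u||v| = √(13·10) = √130.
cos θ = (u·v)/(|u||v|) = 3/√130 ≈ 0.2631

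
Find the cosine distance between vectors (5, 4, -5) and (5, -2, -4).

With u = (5, 4, -5), v = (5, -2, -4):
u·v = 5·5 + 4·(-2) + (-5)·(-4) = 25 + (-8) + 20 = 37.
|u| = √(5² + 4² + (-5)²) = √66, |v| = √(5² + (-2)² + (-4)²) = √45, so |u||v| = √(66·45) = √2970.
cos θ = (u·v)/(|u||v|) = 37/√2970 ≈ 0.6789
Cosine distance = 1 - cos θ ≈ 1 - 0.6789 = 0.3211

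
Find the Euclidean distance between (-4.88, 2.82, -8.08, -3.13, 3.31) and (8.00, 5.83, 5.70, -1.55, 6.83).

√(Σ(x_i - y_i)²) = √((-4.88 - 8)² + (2.82 - 5.83)² + (-8.08 - 5.7)² + (-3.13 - (-1.55))² + (3.31 - 6.83)²)
= √((-12.88)² + (-3.01)² + (-13.78)² + (-1.58)² + (-3.52)²) = √(165.8944 + 9.0601 + 189.8884 + 2.4964 + 12.3904) = √379.7297 ≈ 19.4867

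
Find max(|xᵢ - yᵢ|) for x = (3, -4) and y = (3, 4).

max(|x_i - y_i|) = max(|3 - 3|, |-4 - 4|) = max(0, 8) = 8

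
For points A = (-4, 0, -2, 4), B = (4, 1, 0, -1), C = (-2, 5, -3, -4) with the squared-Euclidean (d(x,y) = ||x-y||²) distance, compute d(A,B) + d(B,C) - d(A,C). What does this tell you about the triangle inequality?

d(A,B) = 8² + 1² + 2² + 5² = 94, d(B,C) = 6² + 4² + 3² + 3² = 70, d(A,C) = 2² + 5² + 1² + 8² = 94.
d(A,B) + d(B,C) - d(A,C) = 94 + 70 - 94 = 164 - 94 = 70. This is ≥ 0, so the triangle inequality holds for these points.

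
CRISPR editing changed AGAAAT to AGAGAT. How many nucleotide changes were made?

Differing positions: 4. Hamming distance = 1.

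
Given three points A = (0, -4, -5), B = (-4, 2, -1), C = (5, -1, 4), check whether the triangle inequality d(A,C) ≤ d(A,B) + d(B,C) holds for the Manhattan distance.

d(A,B) = 4 + 6 + 4 = 14, d(B,C) = 9 + 3 + 5 = 17, d(A,C) = 5 + 3 + 9 = 17.
d(A,C) = 17 ≤ 14 + 17 = 31. Triangle inequality is satisfied.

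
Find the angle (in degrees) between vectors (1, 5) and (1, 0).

With u = (1, 5), v = (1, 0):
u·v = 1·1 + 5·0 = 1 + 0 = 1.
|u| = √(1² + 5²) = √26, |v| = √(1² + 0²) = √1, so |u||v| = √(26·1) = √26.
cos θ = (u·v)/(|u||v|) = 1/√26 ≈ 0.196116
θ = arccos(0.196116) ≈ 78.69°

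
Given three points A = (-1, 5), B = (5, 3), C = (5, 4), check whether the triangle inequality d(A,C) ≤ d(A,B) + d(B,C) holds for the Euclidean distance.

d(A,B) = √(6² + 2²) = √40 ≈ 6.3246, d(B,C) = √(0² + 1²) = √1 = 1, d(A,C) = √(6² + 1²) = √37 ≈ 6.0828.
d(A,C) ≈ 6.0828 ≤ 6.3246 + 1 = 7.3246. Triangle inequality is satisfied.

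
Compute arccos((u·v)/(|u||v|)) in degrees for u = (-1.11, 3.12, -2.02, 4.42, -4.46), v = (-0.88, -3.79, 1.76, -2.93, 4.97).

With u = (-1.11, 3.12, -2.02, 4.42, -4.46), v = (-0.88, -3.79, 1.76, -2.93, 4.97):
u·v = (-1.11)·(-0.88) + 3.12·(-3.79) + (-2.02)·1.76 + 4.42·(-2.93) + (-4.46)·4.97 = 0.9768 + (-11.8248) + (-3.5552) + (-12.9506) + (-22.1662) = -49.52.
|u| = √((-1.11)² + 3.12² + (-2.02)² + 4.42² + (-4.46)²) = √(1.2321 + 9.7344 + 4.0804 + 19.5364 + 19.8916) = √54.4749, |v| = √((-0.88)² + (-3.79)² + 1.76² + (-2.93)² + 4.97²) = √(0.7744 + 14.3641 + 3.0976 + 8.5849 + 24.7009) = √51.5219.
cos θ = (u·v)/(|u||v|) = -49.52/(√54.4749·√51.5219) ≈ -0.934731
θ = arccos(-0.934731) ≈ 159.18°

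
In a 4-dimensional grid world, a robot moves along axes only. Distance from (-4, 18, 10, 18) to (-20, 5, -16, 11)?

Σ|x_i - y_i| = |-4 - (-20)| + |18 - 5| + |10 - (-16)| + |18 - 11| = 16 + 13 + 26 + 7 = 62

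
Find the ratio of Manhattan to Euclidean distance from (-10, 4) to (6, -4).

L1 = |-10 - 6| + |4 - (-4)| = 16 + 8 = 24
L2 = √(16² + 8²) = √320 ≈ 17.8885
L1 ≥ L2 always (equality iff movement is along one axis); L1 > L2 here.
Ratio L1/L2 = 24/√320 ≈ 1.3416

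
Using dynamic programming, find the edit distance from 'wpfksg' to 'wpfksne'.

Let D[i][j] be the edit distance between the first i characters of 'wpfksg' and the first j characters of 'wpfksne', with D[i][0] = i, D[0][j] = j, and D[i][j] = D[i-1][j-1] if the characters match, else 1 + min(D[i-1][j], D[i][j-1], D[i-1][j-1]). Filling the table (rows: prefixes of 'wpfksg', columns: prefixes of 'wpfksne'):
     ε  w  p  f  k  s  n  e
  ε  0  1  2  3  4  5  6  7
  w  1  0  1  2  3  4  5  6
  p  2  1  0  1  2  3  4  5
  f  3  2  1  0  1  2  3  4
  k  4  3  2  1  0  1  2  3
  s  5  4  3  2  1  0  1  2
  g  6  5  4  3  2  1  1  2
The bottom-right entry gives D[6][7] = 2, so no sequence of fewer than 2 edits works. Backtracking through the table gives one optimal edit sequence (2 edits):
  wpfksg → wpfksng (ins n @6)
  wpfksng → wpfksne (sub g→e @7)
Edit distance = 2.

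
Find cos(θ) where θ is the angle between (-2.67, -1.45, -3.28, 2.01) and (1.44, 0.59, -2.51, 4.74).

With u = (-2.67, -1.45, -3.28, 2.01), v = (1.44, 0.59, -2.51, 4.74):
u·v = (-2.67)·1.44 + (-1.45)·0.59 + (-3.28)·(-2.51) + 2.01·4.74 = (-3.8448) + (-0.8555) + 8.2328 + 9.5274 = 13.0599.
|u| = √((-2.67)² + (-1.45)² + (-3.28)² + 2.01²) = √(7.1289 + 2.1025 + 10.7584 + 4.0401) = √24.0299, |v| = √(1.44² + 0.59² + (-2.51)² + 4.74²) = √(2.0736 + 0.3481 + 6.3001 + 22.4676) = √31.1894.
cos θ = (u·v)/(|u||v|) = 13.0599/(√24.0299·√31.1894) ≈ 0.477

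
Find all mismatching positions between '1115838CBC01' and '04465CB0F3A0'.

Differing positions: 1, 2, 3, 4, 5, 6, 7, 8, 9, 10, 11, 12. Hamming distance = 12.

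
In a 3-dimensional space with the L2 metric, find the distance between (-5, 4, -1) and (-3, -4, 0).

(Σ|x_i - y_i|^2)^(1/2) = (|-5 - (-3)|^2 + |4 - (-4)|^2 + |-1 - 0|^2)^(1/2)
= (2^2 + 8^2 + 1^2)^(1/2) = (4 + 64 + 1)^(1/2) = (69)^(1/2) ≈ 8.3066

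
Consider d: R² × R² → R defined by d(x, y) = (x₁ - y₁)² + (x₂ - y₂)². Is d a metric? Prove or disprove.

No. The squared Euclidean distance fails the triangle inequality. Counterexample: x = (0, 0), y = (3, 2), z = (6, 4). d(x,z) = 6² + 4² = 52, but d(x,y) + d(y,z) = (3² + 2²) + (3² + 2²) = 13 + 13 = 26. Since 52 > 26, the triangle inequality is violated. (Note: √d, the ordinary Euclidean distance, IS a metric.)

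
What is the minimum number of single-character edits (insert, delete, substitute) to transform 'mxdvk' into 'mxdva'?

Let D[i][j] be the edit distance between the first i characters of 'mxdvk' and the first j characters of 'mxdva', with D[i][0] = i, D[0][j] = j, and D[i][j] = D[i-1][j-1] if the characters match, else 1 + min(D[i-1][j], D[i][j-1], D[i-1][j-1]). Filling the table (rows: prefixes of 'mxdvk', columns: prefixes of 'mxdva'):
     ε  m  x  d  v  a
  ε  0  1  2  3  4  5
  m  1  0  1  2  3  4
  x  2  1  0  1  2  3
  d  3  2  1  0  1  2
  v  4  3  2  1  0  1
  k  5  4  3  2  1  1
The bottom-right entry gives D[5][5] = 1, so no sequence of fewer than 1 edit works. Backtracking through the table gives one optimal edit sequence (1 edit):
  mxdvk → mxdva (sub k→a @5)
Edit distance = 1.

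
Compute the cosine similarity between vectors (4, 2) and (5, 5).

With u = (4, 2), v = (5, 5):
u·v = 4·5 + 2·5 = 20 + 10 = 30.
|u| = √(4² + 2²) = √20, |v| = √(5² + 5²) = √50, so |u||v| = √(20·50) = √1000.
cos θ = (u·v)/(|u||v|) = 30/√1000 ≈ 0.9487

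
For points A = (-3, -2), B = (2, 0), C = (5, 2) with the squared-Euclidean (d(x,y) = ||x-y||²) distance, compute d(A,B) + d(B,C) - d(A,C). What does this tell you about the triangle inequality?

d(A,B) = 5² + 2² = 29, d(B,C) = 3² + 2² = 13, d(A,C) = 8² + 4² = 80.
d(A,B) + d(B,C) - d(A,C) = 29 + 13 - 80 = 42 - 80 = -38. This is < 0, so the triangle inequality FAILS for these points (squared-Euclidean is not a metric).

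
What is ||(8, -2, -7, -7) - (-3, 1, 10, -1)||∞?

max(|x_i - y_i|) = max(|8 - (-3)|, |-2 - 1|, |-7 - 10|, |-7 - (-1)|) = max(11, 3, 17, 6) = 17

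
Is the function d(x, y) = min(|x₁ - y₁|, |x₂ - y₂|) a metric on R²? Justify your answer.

No. d fails identity of indiscernibles: take x = (-2, 0) and y = (-2, 6). Then d(x,y) = min(|-2 - (-2)|, |0 - 6|) = min(0, 6) = 0, yet x ≠ y.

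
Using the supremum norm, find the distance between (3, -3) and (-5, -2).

max(|x_i - y_i|) = max(|3 - (-5)|, |-3 - (-2)|) = max(8, 1) = 8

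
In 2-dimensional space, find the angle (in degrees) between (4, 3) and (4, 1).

With u = (4, 3), v = (4, 1):
u·v = 4·4 + 3·1 = 16 + 3 = 19.
|u| = √(4² + 3²) = √25, |v| = √(4² + 1²) = √17, so |u||v| = √(25·17) = √425.
cos θ = (u·v)/(|u||v|) = 19/√425 ≈ 0.921635
θ = arccos(0.921635) ≈ 22.83°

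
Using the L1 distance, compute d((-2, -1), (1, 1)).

Σ|x_i - y_i| = |-2 - 1| + |-1 - 1| = 3 + 2 = 5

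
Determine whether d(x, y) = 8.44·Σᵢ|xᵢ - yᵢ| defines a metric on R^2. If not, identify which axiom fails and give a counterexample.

Yes. The L1 (Manhattan) norm induces a metric on R^2, and multiplying a metric by a positive constant 8.44 > 0 preserves all four axioms: non-negativity (8.44·||x-y|| ≥ 0), identity (8.44·||x-y|| = 0 ⟺ ||x-y|| = 0 ⟺ x = y), symmetry (||x-y|| = ||y-x||), and the triangle inequality (8.44·||x-z|| ≤ 8.44·||x-y|| + 8.44·||y-z||). So d is a metric.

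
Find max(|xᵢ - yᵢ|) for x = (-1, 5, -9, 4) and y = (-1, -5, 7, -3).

max(|x_i - y_i|) = max(|-1 - (-1)|, |5 - (-5)|, |-9 - 7|, |4 - (-3)|) = max(0, 10, 16, 7) = 16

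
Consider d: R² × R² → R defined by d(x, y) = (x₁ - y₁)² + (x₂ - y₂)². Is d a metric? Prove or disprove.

No. The squared Euclidean distance fails the triangle inequality. Counterexample: x = (0, 0), y = (3, 4), z = (6, 8). d(x,z) = 6² + 8² = 100, but d(x,y) + d(y,z) = (3² + 4²) + (3² + 4²) = 25 + 25 = 50. Since 100 > 50, the triangle inequality is violated. (Note: √d, the ordinary Euclidean distance, IS a metric.)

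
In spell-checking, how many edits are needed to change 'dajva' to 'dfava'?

Let D[i][j] be the edit distance between the first i characters of 'dajva' and the first j characters of 'dfava', with D[i][0] = i, D[0][j] = j, and D[i][j] = D[i-1][j-1] if the characters match, else 1 + min(D[i-1][j], D[i][j-1], D[i-1][j-1]). Filling the table (rows: prefixes of 'dajva', columns: prefixes of 'dfava'):
     ε  d  f  a  v  a
  ε  0  1  2  3  4  5
  d  1  0  1  2  3  4
  a  2  1  1  1  2  3
  j  3  2  2  2  2  3
  v  4  3  3  3  2  3
  a  5  4  4  3  3  2
The bottom-right entry gives D[5][5] = 2, so no sequence of fewer than 2 edits works. Backtracking through the table gives one optimal edit sequence (2 edits):
  dajva → dfjva (sub a→f @2)
  dfjva → dfava (sub j→a @3)
Edit distance = 2.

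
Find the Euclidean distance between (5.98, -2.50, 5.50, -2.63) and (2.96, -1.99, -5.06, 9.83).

√(Σ(x_i - y_i)²) = √((5.98 - 2.96)² + (-2.5 - (-1.99))² + (5.5 - (-5.06))² + (-2.63 - 9.83)²)
= √(3.02² + (-0.51)² + 10.56² + (-12.46)²) = √(9.1204 + 0.2601 + 111.5136 + 155.2516) = √276.1457 ≈ 16.6176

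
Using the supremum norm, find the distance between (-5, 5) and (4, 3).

max(|x_i - y_i|) = max(|-5 - 4|, |5 - 3|) = max(9, 2) = 9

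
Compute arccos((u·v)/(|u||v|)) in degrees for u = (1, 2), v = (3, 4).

With u = (1, 2), v = (3, 4):
u·v = 1·3 + 2·4 = 3 + 8 = 11.
|u| = √(1² + 2²) = √5, |v| = √(3² + 4²) = √25, so |u||v| = √(5·25) = √125.
cos θ = (u·v)/(|u||v|) = 11/√125 ≈ 0.98387
θ = arccos(0.98387) ≈ 10.3°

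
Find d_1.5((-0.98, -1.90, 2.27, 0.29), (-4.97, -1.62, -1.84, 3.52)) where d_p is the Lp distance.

(Σ|x_i - y_i|^1.5)^(1/1.5) = (|-0.98 - (-4.97)|^1.5 + |-1.9 - (-1.62)|^1.5 + |2.27 - (-1.84)|^1.5 + |0.29 - 3.52|^1.5)^(1/1.5)
= (3.99^1.5 + 0.28^1.5 + 4.11^1.5 + 3.23^1.5)^(1/1.5) ≈ (7.97 + 0.1482 + 8.3323 + 5.805)^(1/1.5) = (22.2555)^(1/1.5) ≈ 7.9121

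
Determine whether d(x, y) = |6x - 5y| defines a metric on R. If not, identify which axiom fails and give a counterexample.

No. d fails symmetry: d(4, 8) = |6·4 - 5·8| = |-16| = 16, but d(8, 4) = |6·8 - 5·4| = |28| = 28. Since 16 ≠ 28, d(x,y) ≠ d(y,x) in general.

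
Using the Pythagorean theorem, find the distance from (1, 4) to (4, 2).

√(Σ(x_i - y_i)²) = √((1 - 4)² + (4 - 2)²)
= √((-3)² + 2²) = √(9 + 4) = √13 ≈ 3.6056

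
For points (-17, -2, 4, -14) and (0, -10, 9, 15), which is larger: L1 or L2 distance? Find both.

L1 = |-17 - 0| + |-2 - (-10)| + |4 - 9| + |-14 - 15| = 17 + 8 + 5 + 29 = 59
L2 = √(17² + 8² + 5² + 29²) = √1219 ≈ 34.9142
L1 ≥ L2 always (equality iff movement is along one axis); L1 > L2 here.
Ratio L1/L2 = 59/√1219 ≈ 1.6899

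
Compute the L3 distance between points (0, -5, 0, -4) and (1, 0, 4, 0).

(Σ|x_i - y_i|^3)^(1/3) = (|0 - 1|^3 + |-5 - 0|^3 + |0 - 4|^3 + |-4 - 0|^3)^(1/3)
= (1^3 + 5^3 + 4^3 + 4^3)^(1/3) = (1 + 125 + 64 + 64)^(1/3) = (254)^(1/3) ≈ 6.333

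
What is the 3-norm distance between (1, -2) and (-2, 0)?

(Σ|x_i - y_i|^3)^(1/3) = (|1 - (-2)|^3 + |-2 - 0|^3)^(1/3)
= (3^3 + 2^3)^(1/3) = (27 + 8)^(1/3) = (35)^(1/3) ≈ 3.2711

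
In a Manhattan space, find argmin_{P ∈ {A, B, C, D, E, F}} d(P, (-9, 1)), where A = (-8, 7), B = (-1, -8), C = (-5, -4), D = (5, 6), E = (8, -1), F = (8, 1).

Distances: d(A) = 7, d(B) = 17, d(C) = 9, d(D) = 19, d(E) = 19, d(F) = 17. Nearest: A = (-8, 7) with distance 7.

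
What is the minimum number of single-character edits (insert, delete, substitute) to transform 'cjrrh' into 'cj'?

Let D[i][j] be the edit distance between the first i characters of 'cjrrh' and the first j characters of 'cj', with D[i][0] = i, D[0][j] = j, and D[i][j] = D[i-1][j-1] if the characters match, else 1 + min(D[i-1][j], D[i][j-1], D[i-1][j-1]). Filling the table (rows: prefixes of 'cjrrh', columns: prefixes of 'cj'):
     ε  c  j
  ε  0  1  2
  c  1  0  1
  j  2  1  0
  r  3  2  1
  r  4  3  2
  h  5  4  3
The bottom-right entry gives D[5][2] = 3, so no sequence of fewer than 3 edits works. Backtracking through the table gives one optimal edit sequence (3 edits):
  cjrrh → cjrh (del r @3)
  cjrh → cjh (del r @3)
  cjh → cj (del h @3)
Edit distance = 3.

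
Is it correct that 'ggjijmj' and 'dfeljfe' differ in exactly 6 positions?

Differing positions: 1, 2, 3, 4, 6, 7. Hamming distance = 6, so the claim is true.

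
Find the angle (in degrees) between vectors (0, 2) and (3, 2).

With u = (0, 2), v = (3, 2):
u·v = 0·3 + 2·2 = 0 + 4 = 4.
|u| = √(0² + 2²) = √4, |v| = √(3² + 2²) = √13, so |u||v| = √(4·13) = √52.
cos θ = (u·v)/(|u||v|) = 4/√52 ≈ 0.5547
θ = arccos(0.5547) ≈ 56.31°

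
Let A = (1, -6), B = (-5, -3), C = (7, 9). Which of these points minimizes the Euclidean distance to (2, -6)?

Distances: d(A) = 1, d(B) ≈ 7.6158, d(C) ≈ 15.8114. Nearest: A = (1, -6) with distance 1.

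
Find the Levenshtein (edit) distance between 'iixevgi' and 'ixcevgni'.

Let D[i][j] be the edit distance between the first i characters of 'iixevgi' and the first j characters of 'ixcevgni', with D[i][0] = i, D[0][j] = j, and D[i][j] = D[i-1][j-1] if the characters match, else 1 + min(D[i-1][j], D[i][j-1], D[i-1][j-1]). Filling the table (rows: prefixes of 'iixevgi', columns: prefixes of 'ixcevgni'):
     ε  i  x  c  e  v  g  n  i
  ε  0  1  2  3  4  5  6  7  8
  i  1  0  1  2  3  4  5  6  7
  i  2  1  1  2  3  4  5  6  6
  x  3  2  1  2  3  4  5  6  7
  e  4  3  2  2  2  3  4  5  6
  v  5  4  3  3  3  2  3  4  5
  g  6  5  4  4  4  3  2  3  4
  i  7  6  5  5  5  4  3  3  3
The bottom-right entry gives D[7][8] = 3, so no sequence of fewer than 3 edits works. Backtracking through the table gives one optimal edit sequence (3 edits):
  iixevgi → ixxevgi (sub i→x @2)
  ixxevgi → ixcevgi (sub x→c @3)
  ixcevgi → ixcevgni (ins n @7)
Edit distance = 3.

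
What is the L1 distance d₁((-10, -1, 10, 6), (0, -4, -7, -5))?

Σ|x_i - y_i| = |-10 - 0| + |-1 - (-4)| + |10 - (-7)| + |6 - (-5)| = 10 + 3 + 17 + 11 = 41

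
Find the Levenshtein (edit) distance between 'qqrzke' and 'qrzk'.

Let D[i][j] be the edit distance between the first i characters of 'qqrzke' and the first j characters of 'qrzk', with D[i][0] = i, D[0][j] = j, and D[i][j] = D[i-1][j-1] if the characters match, else 1 + min(D[i-1][j], D[i][j-1], D[i-1][j-1]). Filling the table (rows: prefixes of 'qqrzke', columns: prefixes of 'qrzk'):
     ε  q  r  z  k
  ε  0  1  2  3  4
  q  1  0  1  2  3
  q  2  1  1  2  3
  r  3  2  1  2  3
  z  4  3  2  1  2
  k  5  4  3  2  1
  e  6  5  4  3  2
The bottom-right entry gives D[6][4] = 2, so no sequence of fewer than 2 edits works. Backtracking through the table gives one optimal edit sequence (2 edits):
  qqrzke → qrzke (del q @1)
  qrzke → qrzk (del e @5)
Edit distance = 2.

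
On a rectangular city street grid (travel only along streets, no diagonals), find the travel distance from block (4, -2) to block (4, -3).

Σ|x_i - y_i| = |4 - 4| + |-2 - (-3)| = 0 + 1 = 1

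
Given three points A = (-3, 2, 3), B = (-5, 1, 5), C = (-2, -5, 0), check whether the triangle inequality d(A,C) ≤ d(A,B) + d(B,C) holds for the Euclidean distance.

d(A,B) = √(2² + 1² + 2²) = √9 = 3, d(B,C) = √(3² + 6² + 5²) = √70 ≈ 8.3666, d(A,C) = √(1² + 7² + 3²) = √59 ≈ 7.6811.
d(A,C) ≈ 7.6811 ≤ 3 + 8.3666 = 11.3666. Triangle inequality is satisfied.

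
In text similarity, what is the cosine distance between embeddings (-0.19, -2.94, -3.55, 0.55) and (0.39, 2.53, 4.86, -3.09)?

With u = (-0.19, -2.94, -3.55, 0.55), v = (0.39, 2.53, 4.86, -3.09):
u·v = (-0.19)·0.39 + (-2.94)·2.53 + (-3.55)·4.86 + 0.55·(-3.09) = (-0.0741) + (-7.4382) + (-17.253) + (-1.6995) = -26.4648.
|u| = √((-0.19)² + (-2.94)² + (-3.55)² + 0.55²) = √(0.0361 + 8.6436 + 12.6025 + 0.3025) = √21.5847, |v| = √(0.39² + 2.53² + 4.86² + (-3.09)²) = √(0.1521 + 6.4009 + 23.6196 + 9.5481) = √39.7207.
cos θ = (u·v)/(|u||v|) = -26.4648/(√21.5847·√39.7207) ≈ -0.9038
Cosine distance = 1 - cos θ ≈ 1 - (-0.9038) = 1.9038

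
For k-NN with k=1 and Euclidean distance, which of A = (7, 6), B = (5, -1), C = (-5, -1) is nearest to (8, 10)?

Distances: d(A) ≈ 4.1231, d(B) ≈ 11.4018, d(C) ≈ 17.0294. Nearest: A = (7, 6) with distance 4.1231.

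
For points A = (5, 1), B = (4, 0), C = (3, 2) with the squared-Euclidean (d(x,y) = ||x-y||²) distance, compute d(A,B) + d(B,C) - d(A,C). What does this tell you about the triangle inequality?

d(A,B) = 1² + 1² = 2, d(B,C) = 1² + 2² = 5, d(A,C) = 2² + 1² = 5.
d(A,B) + d(B,C) - d(A,C) = 2 + 5 - 5 = 7 - 5 = 2. This is ≥ 0, so the triangle inequality holds for these points.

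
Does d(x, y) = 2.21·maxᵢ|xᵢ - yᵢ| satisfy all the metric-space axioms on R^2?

Yes. The L∞ (Chebyshev) norm induces a metric on R^2, and multiplying a metric by a positive constant 2.21 > 0 preserves all four axioms: non-negativity (2.21·||x-y|| ≥ 0), identity (2.21·||x-y|| = 0 ⟺ ||x-y|| = 0 ⟺ x = y), symmetry (||x-y|| = ||y-x||), and the triangle inequality (2.21·||x-z|| ≤ 2.21·||x-y|| + 2.21·||y-z||). So d is a metric.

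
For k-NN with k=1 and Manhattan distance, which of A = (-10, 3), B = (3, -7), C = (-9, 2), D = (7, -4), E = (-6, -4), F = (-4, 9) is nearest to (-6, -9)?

Distances: d(A) = 16, d(B) = 11, d(C) = 14, d(D) = 18, d(E) = 5, d(F) = 20. Nearest: E = (-6, -4) with distance 5.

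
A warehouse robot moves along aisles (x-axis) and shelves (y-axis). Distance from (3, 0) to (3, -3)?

Σ|x_i - y_i| = |3 - 3| + |0 - (-3)| = 0 + 3 = 3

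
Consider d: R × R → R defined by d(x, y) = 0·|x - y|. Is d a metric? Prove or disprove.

No. With c = 0, d(x,y) = 0 for all x, y. This fails identity of indiscernibles: d(5, 14) = 0 but 5 ≠ 14.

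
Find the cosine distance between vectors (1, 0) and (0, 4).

With u = (1, 0), v = (0, 4):
u·v = 1·0 + 0·4 = 0 + 0 = 0.
|u| = √(1² + 0²) = √1, |v| = √(0² + 4²) = √16, so |u||v| = √(1·16) = √16 = 4.
cos θ = (u·v)/(|u||v|) = 0/4 = 0
Cosine distance = 1 - cos θ = 1 - 0 = 1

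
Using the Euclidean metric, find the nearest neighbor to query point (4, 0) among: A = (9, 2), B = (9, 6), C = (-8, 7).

Distances: d(A) ≈ 5.3852, d(B) ≈ 7.8102, d(C) ≈ 13.8924. Nearest: A = (9, 2) with distance 5.3852.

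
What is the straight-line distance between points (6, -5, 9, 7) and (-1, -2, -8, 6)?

√(Σ(x_i - y_i)²) = √((6 - (-1))² + (-5 - (-2))² + (9 - (-8))² + (7 - 6)²)
= √(7² + (-3)² + 17² + 1²) = √(49 + 9 + 289 + 1) = √348 ≈ 18.6548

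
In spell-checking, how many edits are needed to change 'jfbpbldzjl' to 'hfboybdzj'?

Let D[i][j] be the edit distance between the first i characters of 'jfbpbldzjl' and the first j characters of 'hfboybdzj', with D[i][0] = i, D[0][j] = j, and D[i][j] = D[i-1][j-1] if the characters match, else 1 + min(D[i-1][j], D[i][j-1], D[i-1][j-1]). Filling the table (rows: prefixes of 'jfbpbldzjl', columns: prefixes of 'hfboybdzj'):
     ε  h  f  b  o  y  b  d  z  j
  ε  0  1  2  3  4  5  6  7  8  9
  j  1  1  2  3  4  5  6  7  8  8
  f  2  2  1  2  3  4  5  6  7  8
  b  3  3  2  1  2  3  4  5  6  7
  p  4  4  3  2  2  3  4  5  6  7
  b  5  5  4  3  3  3  3  4  5  6
  l  6  6  5  4  4  4  4  4  5  6
  d  7  7  6  5  5  5  5  4  5  6
  z  8  8  7  6  6  6  6  5  4  5
  j  9  9  8  7  7  7  7  6  5  4
  l 10 10  9  8  8  8  8  7  6  5
The bottom-right entry gives D[10][9] = 5, so no sequence of fewer than 5 edits works. Backtracking through the table gives one optimal edit sequence (5 edits):
  jfbpbldzjl → hfbpbldzjl (sub j→h @1)
  hfbpbldzjl → hfbobldzjl (sub p→o @4)
  hfbobldzjl → hfboyldzjl (sub b→y @5)
  hfboyldzjl → hfboybdzjl (sub l→b @6)
  hfboybdzjl → hfboybdzj (del l @10)
Edit distance = 5.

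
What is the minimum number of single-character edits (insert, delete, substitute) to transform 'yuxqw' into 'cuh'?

Let D[i][j] be the edit distance between the first i characters of 'yuxqw' and the first j characters of 'cuh', with D[i][0] = i, D[0][j] = j, and D[i][j] = D[i-1][j-1] if the characters match, else 1 + min(D[i-1][j], D[i][j-1], D[i-1][j-1]). Filling the table (rows: prefixes of 'yuxqw', columns: prefixes of 'cuh'):
     ε  c  u  h
  ε  0  1  2  3
  y  1  1  2  3
  u  2  2  1  2
  x  3  3  2  2
  q  4  4  3  3
  w  5  5  4  4
The bottom-right entry gives D[5][3] = 4, so no sequence of fewer than 4 edits works. Backtracking through the table gives one optimal edit sequence (4 edits):
  yuxqw → cuxqw (sub y→c @1)
  cuxqw → cuqw (del x @3)
  cuqw → cuw (del q @3)
  cuw → cuh (sub w→h @3)
Edit distance = 4.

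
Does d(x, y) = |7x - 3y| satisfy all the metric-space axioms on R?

No. d fails symmetry: d(4, 1) = |7·4 - 3·1| = |25| = 25, but d(1, 4) = |7·1 - 3·4| = |-5| = 5. Since 25 ≠ 5, d(x,y) ≠ d(y,x) in general.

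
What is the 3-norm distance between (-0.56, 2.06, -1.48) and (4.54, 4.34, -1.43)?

(Σ|x_i - y_i|^3)^(1/3) = (|-0.56 - 4.54|^3 + |2.06 - 4.34|^3 + |-1.48 - (-1.43)|^3)^(1/3)
= (5.1^3 + 2.28^3 + 0.05^3)^(1/3) ≈ (132.651 + 11.8524 + 0.0001)^(1/3) = (144.5035)^(1/3) ≈ 5.2476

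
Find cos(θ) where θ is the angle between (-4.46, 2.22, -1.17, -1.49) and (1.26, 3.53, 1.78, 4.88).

With u = (-4.46, 2.22, -1.17, -1.49), v = (1.26, 3.53, 1.78, 4.88):
u·v = (-4.46)·1.26 + 2.22·3.53 + (-1.17)·1.78 + (-1.49)·4.88 = (-5.6196) + 7.8366 + (-2.0826) + (-7.2712) = -7.1368.
|u| = √((-4.46)² + 2.22² + (-1.17)² + (-1.49)²) = √(19.8916 + 4.9284 + 1.3689 + 2.2201) = √28.409, |v| = √(1.26² + 3.53² + 1.78² + 4.88²) = √(1.5876 + 12.4609 + 3.1684 + 23.8144) = √41.0313.
cos θ = (u·v)/(|u||v|) = -7.1368/(√28.409·√41.0313) ≈ -0.209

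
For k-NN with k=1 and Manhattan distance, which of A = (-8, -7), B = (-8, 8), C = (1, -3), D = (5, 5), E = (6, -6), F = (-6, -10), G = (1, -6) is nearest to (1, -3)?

Distances: d(A) = 13, d(B) = 20, d(C) = 0, d(D) = 12, d(E) = 8, d(F) = 14, d(G) = 3. Nearest: C = (1, -3) with distance 0.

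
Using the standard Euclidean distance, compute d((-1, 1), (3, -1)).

(Σ|x_i - y_i|^2)^(1/2) = (|-1 - 3|^2 + |1 - (-1)|^2)^(1/2)
= (4^2 + 2^2)^(1/2) = (16 + 4)^(1/2) = (20)^(1/2) ≈ 4.4721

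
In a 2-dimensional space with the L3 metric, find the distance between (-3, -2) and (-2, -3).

(Σ|x_i - y_i|^3)^(1/3) = (|-3 - (-2)|^3 + |-2 - (-3)|^3)^(1/3)
= (1^3 + 1^3)^(1/3) = (1 + 1)^(1/3) = (2)^(1/3) ≈ 1.2599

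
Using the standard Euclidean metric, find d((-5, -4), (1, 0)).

√(Σ(x_i - y_i)²) = √((-5 - 1)² + (-4 - 0)²)
= √((-6)² + (-4)²) = √(36 + 16) = √52 ≈ 7.2111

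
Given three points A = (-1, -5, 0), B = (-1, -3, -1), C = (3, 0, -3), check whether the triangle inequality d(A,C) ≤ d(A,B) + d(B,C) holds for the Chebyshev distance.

d(A,B) = max(0, 2, 1) = 2, d(B,C) = max(4, 3, 2) = 4, d(A,C) = max(4, 5, 3) = 5.
d(A,C) = 5 ≤ 2 + 4 = 6. Triangle inequality is satisfied.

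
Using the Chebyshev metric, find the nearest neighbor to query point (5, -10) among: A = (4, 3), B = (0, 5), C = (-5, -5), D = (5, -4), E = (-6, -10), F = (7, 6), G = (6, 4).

Distances: d(A) = 13, d(B) = 15, d(C) = 10, d(D) = 6, d(E) = 11, d(F) = 16, d(G) = 14. Nearest: D = (5, -4) with distance 6.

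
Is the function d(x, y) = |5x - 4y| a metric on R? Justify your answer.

No. d fails symmetry: d(8, 3) = |5·8 - 4·3| = |28| = 28, but d(3, 8) = |5·3 - 4·8| = |-17| = 17. Since 28 ≠ 17, d(x,y) ≠ d(y,x) in general.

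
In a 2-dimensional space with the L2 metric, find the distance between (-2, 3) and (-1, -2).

(Σ|x_i - y_i|^2)^(1/2) = (|-2 - (-1)|^2 + |3 - (-2)|^2)^(1/2)
= (1^2 + 5^2)^(1/2) = (1 + 25)^(1/2) = (26)^(1/2) ≈ 5.099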